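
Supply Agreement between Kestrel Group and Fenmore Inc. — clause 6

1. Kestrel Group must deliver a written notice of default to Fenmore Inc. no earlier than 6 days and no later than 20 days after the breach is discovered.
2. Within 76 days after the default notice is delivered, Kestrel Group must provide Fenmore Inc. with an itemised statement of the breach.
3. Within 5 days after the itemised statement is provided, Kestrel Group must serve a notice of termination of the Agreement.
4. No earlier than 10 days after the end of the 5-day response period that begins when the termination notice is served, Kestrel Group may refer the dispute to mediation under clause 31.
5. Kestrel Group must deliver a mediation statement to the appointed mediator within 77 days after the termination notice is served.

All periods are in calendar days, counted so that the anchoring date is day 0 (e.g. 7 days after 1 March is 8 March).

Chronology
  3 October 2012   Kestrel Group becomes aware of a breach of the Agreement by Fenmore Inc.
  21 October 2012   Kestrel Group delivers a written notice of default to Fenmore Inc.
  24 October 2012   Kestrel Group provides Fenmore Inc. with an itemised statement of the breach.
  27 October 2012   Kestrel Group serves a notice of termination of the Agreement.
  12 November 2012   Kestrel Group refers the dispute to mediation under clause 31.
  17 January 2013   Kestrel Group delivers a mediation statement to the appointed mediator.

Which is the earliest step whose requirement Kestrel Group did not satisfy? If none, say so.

Step 5

Step 1: the window is 6–20 days after 3 October 2012 (when the breach is discovered), so 9 October 2012 through 23 October 2012; done 21 October 2012, which is between those dates.
Step 2: 76 days after 21 October 2012 (when the default notice is delivered) is 5 January 2013; done 24 October 2012 — timely.
Step 3: 5 days after 24 October 2012 (when the itemised statement is provided) is 29 October 2012; completed 27 October 2012, before the deadline.
Step 4: the earliest permitted date is 10 days after 1 November 2012 (end of the 5-day response period, which began when the termination notice is served on 27 October 2012), i.e. 11 November 2012; 12 November 2012 is on or after that date.
Step 5: 77 days after 27 October 2012 (when the termination notice is served) is 12 January 2013; not done until 17 January 2013, 5 days after the deadline.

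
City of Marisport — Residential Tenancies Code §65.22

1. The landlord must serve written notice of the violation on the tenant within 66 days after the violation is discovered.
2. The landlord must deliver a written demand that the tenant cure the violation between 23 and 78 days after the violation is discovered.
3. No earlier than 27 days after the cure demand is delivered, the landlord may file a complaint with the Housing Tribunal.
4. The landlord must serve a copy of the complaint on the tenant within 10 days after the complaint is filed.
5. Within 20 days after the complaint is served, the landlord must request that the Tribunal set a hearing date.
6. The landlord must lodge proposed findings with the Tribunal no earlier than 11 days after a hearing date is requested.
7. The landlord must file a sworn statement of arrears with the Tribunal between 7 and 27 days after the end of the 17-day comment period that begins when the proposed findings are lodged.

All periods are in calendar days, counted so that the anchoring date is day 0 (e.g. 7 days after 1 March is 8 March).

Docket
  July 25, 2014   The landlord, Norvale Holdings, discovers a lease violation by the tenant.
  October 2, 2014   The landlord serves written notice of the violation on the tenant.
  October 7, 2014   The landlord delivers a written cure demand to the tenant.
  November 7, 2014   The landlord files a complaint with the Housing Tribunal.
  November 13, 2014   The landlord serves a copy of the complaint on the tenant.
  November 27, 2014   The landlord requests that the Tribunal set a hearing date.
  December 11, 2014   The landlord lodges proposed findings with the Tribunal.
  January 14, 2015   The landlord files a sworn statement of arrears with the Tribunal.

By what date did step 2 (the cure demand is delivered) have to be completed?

October 11, 2014

Step 2 runs from July 25, 2014, when the violation is discovered. The window is 23–78 days after July 25, 2014; it closes on October 11, 2014.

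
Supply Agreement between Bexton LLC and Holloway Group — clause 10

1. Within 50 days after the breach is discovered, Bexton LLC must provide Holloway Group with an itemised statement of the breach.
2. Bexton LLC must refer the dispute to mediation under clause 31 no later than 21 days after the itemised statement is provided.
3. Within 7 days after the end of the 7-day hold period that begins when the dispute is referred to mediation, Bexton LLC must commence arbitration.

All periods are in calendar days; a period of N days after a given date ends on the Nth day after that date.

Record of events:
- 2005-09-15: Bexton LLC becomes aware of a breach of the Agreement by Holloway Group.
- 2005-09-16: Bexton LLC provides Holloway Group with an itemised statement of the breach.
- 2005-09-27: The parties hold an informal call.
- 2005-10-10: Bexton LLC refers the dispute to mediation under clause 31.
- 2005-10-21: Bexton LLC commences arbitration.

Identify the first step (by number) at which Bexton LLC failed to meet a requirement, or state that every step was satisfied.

Step 2

(1) due by 2005-09-15 + 50 days = 2005-11-04; 2005-09-16 is within that limit.
(2) due by 2005-09-16 + 21 days = 2005-10-07; 2005-10-10 misses that deadline by 3 days.
No need to go further; step 2 was not satisfied.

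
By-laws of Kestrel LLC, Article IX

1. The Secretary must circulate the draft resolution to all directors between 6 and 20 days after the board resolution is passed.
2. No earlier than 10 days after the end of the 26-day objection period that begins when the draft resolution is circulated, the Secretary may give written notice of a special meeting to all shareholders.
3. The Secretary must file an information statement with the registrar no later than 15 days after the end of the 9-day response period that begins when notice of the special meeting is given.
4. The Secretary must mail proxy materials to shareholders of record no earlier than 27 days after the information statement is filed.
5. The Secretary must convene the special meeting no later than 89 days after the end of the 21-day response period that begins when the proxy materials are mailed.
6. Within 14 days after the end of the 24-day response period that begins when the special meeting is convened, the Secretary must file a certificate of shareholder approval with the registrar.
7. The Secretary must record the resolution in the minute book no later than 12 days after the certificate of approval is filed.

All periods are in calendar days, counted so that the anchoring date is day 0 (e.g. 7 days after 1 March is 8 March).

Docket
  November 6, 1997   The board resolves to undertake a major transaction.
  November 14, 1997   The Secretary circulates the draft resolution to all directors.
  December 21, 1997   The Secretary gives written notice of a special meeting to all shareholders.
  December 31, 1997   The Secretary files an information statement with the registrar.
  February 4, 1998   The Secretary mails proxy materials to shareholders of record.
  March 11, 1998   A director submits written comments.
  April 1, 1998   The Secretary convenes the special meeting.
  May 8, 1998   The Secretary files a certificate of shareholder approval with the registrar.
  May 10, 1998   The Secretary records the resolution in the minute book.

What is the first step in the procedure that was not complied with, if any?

None — every step was satisfied

(1) the permitted window runs from November 6, 1997 + 6 = November 12, 1997 to November 6, 1997 + 20 = November 26, 1997; November 14, 1997 falls inside that range.
(2) permitted from December 10, 1997 + 10 days = December 20, 1997 onward; done December 21, 1997, after the minimum wait.
(3) due by December 30, 1997 + 15 days = January 14, 1998; completed December 31, 1997, before the deadline.
(4) permitted from December 31, 1997 + 27 days = January 27, 1998 onward; done February 4, 1998 — permitted.
(5) due by February 25, 1998 + 89 days = May 25, 1998; done April 1, 1998 — timely.
(6) due by April 25, 1998 + 14 days = May 9, 1998; completed May 8, 1998, before the deadline.
(7) due by May 8, 1998 + 12 days = May 20, 1998; May 10, 1998 is within that limit.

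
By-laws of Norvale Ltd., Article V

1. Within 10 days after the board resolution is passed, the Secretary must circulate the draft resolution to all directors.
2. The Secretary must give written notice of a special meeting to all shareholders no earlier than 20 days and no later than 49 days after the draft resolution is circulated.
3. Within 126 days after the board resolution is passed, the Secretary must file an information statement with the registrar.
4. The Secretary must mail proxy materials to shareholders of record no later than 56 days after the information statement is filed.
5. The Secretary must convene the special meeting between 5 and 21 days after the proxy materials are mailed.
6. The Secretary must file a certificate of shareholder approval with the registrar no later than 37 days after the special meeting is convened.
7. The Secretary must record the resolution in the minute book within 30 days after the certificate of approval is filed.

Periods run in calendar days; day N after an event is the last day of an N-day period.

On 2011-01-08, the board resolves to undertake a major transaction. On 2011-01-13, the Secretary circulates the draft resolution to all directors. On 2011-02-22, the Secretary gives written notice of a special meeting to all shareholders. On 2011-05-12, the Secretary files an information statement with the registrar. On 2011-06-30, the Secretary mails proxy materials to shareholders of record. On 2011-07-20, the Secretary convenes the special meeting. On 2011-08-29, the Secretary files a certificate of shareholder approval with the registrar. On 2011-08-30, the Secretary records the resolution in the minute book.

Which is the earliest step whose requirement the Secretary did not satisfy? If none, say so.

(1) due by 2011-01-08 + 10 days = 2011-01-18; done 2011-01-13 — timely.
(2) the permitted window runs from 2011-01-13 + 20 = 2011-02-02 to 2011-01-13 + 49 = 2011-03-03; 2011-02-22 falls inside that range.
(3) due by 2011-01-08 + 126 days = 2011-05-14; completed 2011-05-12, before the deadline.
(4) due by 2011-05-12 + 56 days = 2011-07-07; done 2011-06-30 — timely.
(5) the permitted window runs from 2011-06-30 + 5 = 2011-07-05 to 2011-06-30 + 21 = 2011-07-21; 2011-07-20 falls inside that range.
(6) due by 2011-07-20 + 37 days = 2011-08-26; 2011-08-29 misses that deadline by 3 days.
The procedure was therefore not followed at step 6.

Step 6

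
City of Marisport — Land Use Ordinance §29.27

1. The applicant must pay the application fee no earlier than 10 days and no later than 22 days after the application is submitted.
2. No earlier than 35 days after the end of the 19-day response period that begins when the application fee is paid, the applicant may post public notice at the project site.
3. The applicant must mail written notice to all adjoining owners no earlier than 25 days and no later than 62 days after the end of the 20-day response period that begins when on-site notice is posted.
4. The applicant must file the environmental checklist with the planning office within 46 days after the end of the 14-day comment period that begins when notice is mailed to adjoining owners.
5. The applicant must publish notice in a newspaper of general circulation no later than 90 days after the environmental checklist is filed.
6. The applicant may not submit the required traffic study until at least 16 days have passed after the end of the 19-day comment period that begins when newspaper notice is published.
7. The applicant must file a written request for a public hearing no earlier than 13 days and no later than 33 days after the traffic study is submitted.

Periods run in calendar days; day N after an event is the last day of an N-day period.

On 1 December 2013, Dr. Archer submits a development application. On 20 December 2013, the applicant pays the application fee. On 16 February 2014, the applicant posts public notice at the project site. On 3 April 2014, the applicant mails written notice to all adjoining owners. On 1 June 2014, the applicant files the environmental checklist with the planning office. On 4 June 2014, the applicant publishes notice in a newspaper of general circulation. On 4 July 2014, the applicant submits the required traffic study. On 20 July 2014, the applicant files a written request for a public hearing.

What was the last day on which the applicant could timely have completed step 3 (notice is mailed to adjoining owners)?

9 May 2014

On-site notice is posted on 16 February 2014; the 20-day response period therefore ends 8 March 2014, and step 3 runs from that date. The window is 25–62 days after 8 March 2014; it closes on 9 May 2014.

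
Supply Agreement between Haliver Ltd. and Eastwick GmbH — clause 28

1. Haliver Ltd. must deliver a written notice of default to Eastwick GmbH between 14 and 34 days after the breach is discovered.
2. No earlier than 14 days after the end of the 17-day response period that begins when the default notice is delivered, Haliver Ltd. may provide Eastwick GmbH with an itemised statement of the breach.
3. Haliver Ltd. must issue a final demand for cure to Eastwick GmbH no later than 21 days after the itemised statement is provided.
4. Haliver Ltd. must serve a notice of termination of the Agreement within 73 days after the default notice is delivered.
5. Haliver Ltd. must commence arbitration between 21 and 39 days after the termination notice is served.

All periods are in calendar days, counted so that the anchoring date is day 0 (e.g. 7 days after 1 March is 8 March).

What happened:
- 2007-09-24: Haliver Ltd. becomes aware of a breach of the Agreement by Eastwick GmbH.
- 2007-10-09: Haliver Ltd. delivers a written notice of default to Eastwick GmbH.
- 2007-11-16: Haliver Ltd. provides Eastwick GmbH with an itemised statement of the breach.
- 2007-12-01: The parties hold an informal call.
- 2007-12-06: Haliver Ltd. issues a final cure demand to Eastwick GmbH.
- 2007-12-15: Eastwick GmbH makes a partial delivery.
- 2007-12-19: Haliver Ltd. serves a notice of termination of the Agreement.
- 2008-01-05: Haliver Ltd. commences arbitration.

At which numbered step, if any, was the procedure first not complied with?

Step 5

Step 1: the window is 14–34 days after 2007-09-24 (when the breach is discovered), so 2007-10-08 through 2007-10-28; done 2007-10-09, which is between those dates.
Step 2: the earliest permitted date is 14 days after 2007-10-26 (end of the 17-day response period, which began when the default notice is delivered on 2007-10-09), i.e. 2007-11-09; done 2007-11-16 — permitted.
Step 3: 21 days after 2007-11-16 (when the itemised statement is provided) is 2007-12-07; 2007-12-06 is within that limit.
Step 4: 73 days after 2007-10-09 (when the default notice is delivered) is 2007-12-21; completed 2007-12-19, before the deadline.
Step 5: the window is 21–39 days after 2007-12-19 (when the termination notice is served), so 2008-01-09 through 2008-01-27; 2008-01-05 is 4 days too early.
Later steps need not be reached.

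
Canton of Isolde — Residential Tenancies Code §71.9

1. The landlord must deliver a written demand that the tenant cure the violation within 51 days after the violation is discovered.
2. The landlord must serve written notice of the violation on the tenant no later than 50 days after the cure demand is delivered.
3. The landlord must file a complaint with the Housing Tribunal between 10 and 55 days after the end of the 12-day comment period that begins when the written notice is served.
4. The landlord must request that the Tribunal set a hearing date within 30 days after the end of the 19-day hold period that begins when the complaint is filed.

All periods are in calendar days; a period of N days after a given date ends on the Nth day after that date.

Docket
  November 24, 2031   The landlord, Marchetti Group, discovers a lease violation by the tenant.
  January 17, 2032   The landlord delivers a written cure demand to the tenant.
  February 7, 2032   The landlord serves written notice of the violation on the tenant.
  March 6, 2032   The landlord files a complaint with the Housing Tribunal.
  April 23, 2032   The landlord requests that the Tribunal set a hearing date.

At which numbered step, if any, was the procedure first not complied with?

Step 1

Step 1 — counting 51 days from November 24, 2031 (when the violation is discovered) gives a deadline of January 14, 2032; not done until January 17, 2032, 3 days after the deadline.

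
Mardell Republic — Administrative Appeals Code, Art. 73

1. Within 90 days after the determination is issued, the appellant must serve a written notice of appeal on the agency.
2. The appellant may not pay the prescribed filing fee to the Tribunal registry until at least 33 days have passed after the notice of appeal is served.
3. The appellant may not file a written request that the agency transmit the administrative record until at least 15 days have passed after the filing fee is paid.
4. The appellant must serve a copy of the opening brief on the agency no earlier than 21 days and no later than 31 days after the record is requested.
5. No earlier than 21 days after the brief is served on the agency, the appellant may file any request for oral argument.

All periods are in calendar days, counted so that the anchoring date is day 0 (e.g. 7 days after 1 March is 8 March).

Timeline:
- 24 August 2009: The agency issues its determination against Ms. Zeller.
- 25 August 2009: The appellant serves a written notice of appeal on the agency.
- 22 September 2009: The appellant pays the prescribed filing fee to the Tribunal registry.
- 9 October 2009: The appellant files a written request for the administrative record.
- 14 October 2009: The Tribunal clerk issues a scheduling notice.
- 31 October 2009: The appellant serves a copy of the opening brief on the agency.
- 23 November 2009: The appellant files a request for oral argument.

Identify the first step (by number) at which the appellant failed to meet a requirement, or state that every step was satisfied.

Step 2

(1) due by 24 August 2009 + 90 days = 22 November 2009; completed 25 August 2009, before the deadline.
(2) permitted from 25 August 2009 + 33 days = 27 September 2009 onward; done 22 September 2009 — 5 days too early.
Later steps need not be reached.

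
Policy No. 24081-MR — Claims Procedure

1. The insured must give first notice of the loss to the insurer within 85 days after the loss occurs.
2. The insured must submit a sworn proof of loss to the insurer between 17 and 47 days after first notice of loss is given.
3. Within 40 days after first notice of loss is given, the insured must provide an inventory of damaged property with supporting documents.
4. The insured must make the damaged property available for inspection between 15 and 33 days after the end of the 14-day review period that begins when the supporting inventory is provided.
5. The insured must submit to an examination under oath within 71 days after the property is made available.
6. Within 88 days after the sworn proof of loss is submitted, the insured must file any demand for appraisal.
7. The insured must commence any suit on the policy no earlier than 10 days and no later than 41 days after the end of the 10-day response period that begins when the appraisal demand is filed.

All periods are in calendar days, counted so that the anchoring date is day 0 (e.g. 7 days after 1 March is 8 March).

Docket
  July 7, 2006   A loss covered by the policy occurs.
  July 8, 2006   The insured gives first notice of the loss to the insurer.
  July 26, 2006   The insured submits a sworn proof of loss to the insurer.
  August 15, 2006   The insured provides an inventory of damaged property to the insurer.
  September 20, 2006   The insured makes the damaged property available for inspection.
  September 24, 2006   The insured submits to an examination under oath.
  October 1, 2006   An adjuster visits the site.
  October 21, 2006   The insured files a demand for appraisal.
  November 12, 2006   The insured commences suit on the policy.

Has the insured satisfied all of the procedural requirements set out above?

Yes

Step 1: 85 days after July 7, 2006 (when the loss occurs) is September 30, 2006; completed July 8, 2006, before the deadline.
Step 2: the window is 17–47 days after July 8, 2006 (when first notice of loss is given), so July 25, 2006 through August 24, 2006; done July 26, 2006, which is between those dates.
Step 3: 40 days after July 8, 2006 (when first notice of loss is given) is August 17, 2006; August 15, 2006 is within that limit.
Step 4: the window is 15–33 days after August 29, 2006 (end of the 14-day review period, which began when the supporting inventory is provided on August 15, 2006), so September 13, 2006 through October 1, 2006; done September 20, 2006 — within the window.
Step 5: 71 days after September 20, 2006 (when the property is made available) is November 30, 2006; completed September 24, 2006, before the deadline.
Step 6: 88 days after July 26, 2006 (when the sworn proof of loss is submitted) is October 22, 2006; completed October 21, 2006, before the deadline.
Step 7: the window is 10–41 days after October 31, 2006 (end of the 10-day response period, which began when the appraisal demand is filed on October 21, 2006), so November 10, 2006 through December 11, 2006; November 12, 2006 falls inside that range.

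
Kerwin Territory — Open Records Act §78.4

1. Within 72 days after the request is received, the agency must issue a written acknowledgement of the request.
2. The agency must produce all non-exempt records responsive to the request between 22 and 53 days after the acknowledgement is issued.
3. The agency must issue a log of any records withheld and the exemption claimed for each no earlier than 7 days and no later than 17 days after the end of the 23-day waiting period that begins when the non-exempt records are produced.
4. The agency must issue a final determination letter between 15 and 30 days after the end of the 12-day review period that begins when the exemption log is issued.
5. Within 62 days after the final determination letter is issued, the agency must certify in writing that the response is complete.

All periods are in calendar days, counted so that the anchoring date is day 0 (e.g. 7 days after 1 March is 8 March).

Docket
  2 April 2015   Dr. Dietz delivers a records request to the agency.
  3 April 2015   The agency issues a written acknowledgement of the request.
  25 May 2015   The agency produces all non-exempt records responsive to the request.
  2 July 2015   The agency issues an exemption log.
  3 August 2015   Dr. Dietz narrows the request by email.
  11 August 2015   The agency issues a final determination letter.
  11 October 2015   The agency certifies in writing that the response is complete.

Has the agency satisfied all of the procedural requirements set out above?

Yes

Step 1 — counting 72 days from 2 April 2015 (when the request is received) gives a deadline of 13 June 2015; completed 3 April 2015, before the deadline.
Step 2 — 22 and 53 days from 3 April 2015 (when the acknowledgement is issued) are 25 April 2015 and 26 May 2015 respectively; done 25 May 2015 — within the window.
Step 3 — 7 and 17 days from 17 June 2015 (end of the 23-day waiting period, which began when the non-exempt records are produced on 25 May 2015) are 24 June 2015 and 4 July 2015 respectively; done 2 July 2015, which is between those dates.
Step 4 — 15 and 30 days from 14 July 2015 (end of the 12-day review period, which began when the exemption log is issued on 2 July 2015) are 29 July 2015 and 13 August 2015 respectively; done 11 August 2015 — within the window.
Step 5 — counting 62 days from 11 August 2015 (when the final determination letter is issued) gives a deadline of 12 October 2015; done 11 October 2015 — timely.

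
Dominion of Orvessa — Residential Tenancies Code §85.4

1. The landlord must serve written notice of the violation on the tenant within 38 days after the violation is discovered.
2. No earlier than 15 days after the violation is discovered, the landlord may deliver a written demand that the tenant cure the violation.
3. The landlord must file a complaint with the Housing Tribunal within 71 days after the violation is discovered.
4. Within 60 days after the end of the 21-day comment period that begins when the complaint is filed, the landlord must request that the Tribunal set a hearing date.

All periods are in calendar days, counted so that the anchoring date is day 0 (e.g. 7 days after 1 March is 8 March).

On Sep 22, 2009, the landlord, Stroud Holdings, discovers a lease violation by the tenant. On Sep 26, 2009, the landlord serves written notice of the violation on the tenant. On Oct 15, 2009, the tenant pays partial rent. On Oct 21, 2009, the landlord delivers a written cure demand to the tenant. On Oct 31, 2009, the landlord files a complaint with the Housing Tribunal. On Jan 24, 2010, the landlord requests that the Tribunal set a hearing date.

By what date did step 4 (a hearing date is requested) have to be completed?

Jan 20, 2010

The complaint is filed on Oct 31, 2009; the 21-day comment period therefore ends Nov 21, 2009, and step 4 runs from that date. 60 days after Nov 21, 2009 is Jan 20, 2010.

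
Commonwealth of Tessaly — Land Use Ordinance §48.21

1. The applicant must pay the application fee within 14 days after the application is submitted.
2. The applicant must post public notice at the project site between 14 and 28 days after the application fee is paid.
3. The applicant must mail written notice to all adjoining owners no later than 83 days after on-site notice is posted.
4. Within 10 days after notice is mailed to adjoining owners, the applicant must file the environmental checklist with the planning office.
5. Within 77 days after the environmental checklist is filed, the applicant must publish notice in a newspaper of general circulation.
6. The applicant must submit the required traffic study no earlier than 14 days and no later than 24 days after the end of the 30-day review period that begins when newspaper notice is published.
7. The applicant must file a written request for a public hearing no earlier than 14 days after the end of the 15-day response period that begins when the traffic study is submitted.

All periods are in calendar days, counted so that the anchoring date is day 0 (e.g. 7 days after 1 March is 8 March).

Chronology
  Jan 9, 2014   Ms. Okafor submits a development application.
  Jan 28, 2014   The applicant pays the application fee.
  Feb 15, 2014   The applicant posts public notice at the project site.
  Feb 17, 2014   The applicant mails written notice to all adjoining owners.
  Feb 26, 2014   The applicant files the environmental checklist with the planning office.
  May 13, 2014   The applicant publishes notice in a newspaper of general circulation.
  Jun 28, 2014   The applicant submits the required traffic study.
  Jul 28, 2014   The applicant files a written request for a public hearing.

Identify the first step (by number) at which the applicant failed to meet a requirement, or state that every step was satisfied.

Step 1: 14 days after Jan 9, 2014 (when the application is submitted) is Jan 23, 2014; Jan 28, 2014 misses that deadline by 5 days.
Later steps need not be reached.

Step 1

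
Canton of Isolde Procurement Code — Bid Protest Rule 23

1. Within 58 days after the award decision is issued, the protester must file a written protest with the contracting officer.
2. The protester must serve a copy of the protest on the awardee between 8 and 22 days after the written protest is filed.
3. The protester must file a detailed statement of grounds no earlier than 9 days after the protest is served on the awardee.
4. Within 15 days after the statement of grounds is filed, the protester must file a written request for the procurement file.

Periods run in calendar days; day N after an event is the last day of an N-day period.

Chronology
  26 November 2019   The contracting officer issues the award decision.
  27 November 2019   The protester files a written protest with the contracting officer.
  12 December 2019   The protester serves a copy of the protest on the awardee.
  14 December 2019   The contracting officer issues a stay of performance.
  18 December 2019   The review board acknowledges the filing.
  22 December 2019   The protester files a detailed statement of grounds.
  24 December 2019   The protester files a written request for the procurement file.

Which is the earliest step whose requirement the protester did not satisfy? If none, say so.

(1) due by 26 November 2019 + 58 days = 23 January 2020; completed 27 November 2019, before the deadline.
(2) the permitted window runs from 27 November 2019 + 8 = 5 December 2019 to 27 November 2019 + 22 = 19 December 2019; done 12 December 2019, which is between those dates.
(3) permitted from 12 December 2019 + 9 days = 21 December 2019 onward; 22 December 2019 is on or after that date.
(4) due by 22 December 2019 + 15 days = 6 January 2020; 24 December 2019 is within that limit.

None — every step was satisfied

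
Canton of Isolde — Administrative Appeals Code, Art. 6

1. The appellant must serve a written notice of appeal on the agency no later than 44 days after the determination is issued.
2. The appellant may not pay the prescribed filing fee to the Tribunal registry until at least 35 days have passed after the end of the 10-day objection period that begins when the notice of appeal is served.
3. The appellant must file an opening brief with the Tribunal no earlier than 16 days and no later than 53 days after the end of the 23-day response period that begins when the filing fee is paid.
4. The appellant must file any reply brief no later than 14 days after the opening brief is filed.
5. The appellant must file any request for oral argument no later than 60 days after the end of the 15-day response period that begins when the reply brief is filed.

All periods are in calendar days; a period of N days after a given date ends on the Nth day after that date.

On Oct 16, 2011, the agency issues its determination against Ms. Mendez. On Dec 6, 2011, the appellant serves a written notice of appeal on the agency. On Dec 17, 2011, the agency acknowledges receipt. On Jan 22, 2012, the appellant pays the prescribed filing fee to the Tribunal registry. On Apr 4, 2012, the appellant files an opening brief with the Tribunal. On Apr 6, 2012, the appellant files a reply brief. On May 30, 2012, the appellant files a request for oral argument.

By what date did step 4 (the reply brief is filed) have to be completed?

Apr 18, 2012

Step 4 runs from Apr 4, 2012, when the opening brief is filed. 14 days after Apr 4, 2012 is Apr 18, 2012.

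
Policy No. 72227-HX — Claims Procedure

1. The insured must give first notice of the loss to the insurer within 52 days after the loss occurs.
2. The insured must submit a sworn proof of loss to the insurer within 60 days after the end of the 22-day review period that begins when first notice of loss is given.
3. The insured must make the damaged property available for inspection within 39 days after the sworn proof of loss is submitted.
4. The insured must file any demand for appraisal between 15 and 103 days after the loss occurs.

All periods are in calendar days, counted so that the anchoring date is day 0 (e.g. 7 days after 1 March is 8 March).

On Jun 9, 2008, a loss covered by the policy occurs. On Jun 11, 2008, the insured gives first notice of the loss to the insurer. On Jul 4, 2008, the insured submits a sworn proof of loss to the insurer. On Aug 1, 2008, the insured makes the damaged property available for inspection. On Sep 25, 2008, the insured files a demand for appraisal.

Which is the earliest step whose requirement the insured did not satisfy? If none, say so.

Step 4

Step 1 — counting 52 days from Jun 9, 2008 (when the loss occurs) gives a deadline of Jul 31, 2008; completed Jun 11, 2008, before the deadline.
Step 2 — counting 60 days from Jul 3, 2008 (end of the 22-day review period, which began when first notice of loss is given on Jun 11, 2008) gives a deadline of Sep 1, 2008; done Jul 4, 2008 — timely.
Step 3 — counting 39 days from Jul 4, 2008 (when the sworn proof of loss is submitted) gives a deadline of Aug 12, 2008; completed Aug 1, 2008, before the deadline.
Step 4 — 15 and 103 days from Jun 9, 2008 (when the loss occurs) are Jun 24, 2008 and Sep 20, 2008 respectively; done Sep 25, 2008 — 5 days after the window closed.
The analysis stops there.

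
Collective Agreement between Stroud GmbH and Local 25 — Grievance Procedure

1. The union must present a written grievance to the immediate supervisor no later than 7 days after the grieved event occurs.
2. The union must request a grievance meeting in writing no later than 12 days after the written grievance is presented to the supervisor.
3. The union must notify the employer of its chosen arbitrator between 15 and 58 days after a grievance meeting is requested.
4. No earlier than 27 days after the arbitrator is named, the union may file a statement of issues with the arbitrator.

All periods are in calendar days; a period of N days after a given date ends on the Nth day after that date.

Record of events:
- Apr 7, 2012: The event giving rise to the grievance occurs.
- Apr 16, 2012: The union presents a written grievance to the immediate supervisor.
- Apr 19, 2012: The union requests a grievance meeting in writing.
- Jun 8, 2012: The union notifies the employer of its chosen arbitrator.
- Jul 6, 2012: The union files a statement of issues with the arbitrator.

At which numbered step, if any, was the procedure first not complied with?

Step 1 — counting 7 days from Apr 7, 2012 (when the grieved event occurs) gives a deadline of Apr 14, 2012; not done until Apr 16, 2012, 2 days after the deadline.

Step 1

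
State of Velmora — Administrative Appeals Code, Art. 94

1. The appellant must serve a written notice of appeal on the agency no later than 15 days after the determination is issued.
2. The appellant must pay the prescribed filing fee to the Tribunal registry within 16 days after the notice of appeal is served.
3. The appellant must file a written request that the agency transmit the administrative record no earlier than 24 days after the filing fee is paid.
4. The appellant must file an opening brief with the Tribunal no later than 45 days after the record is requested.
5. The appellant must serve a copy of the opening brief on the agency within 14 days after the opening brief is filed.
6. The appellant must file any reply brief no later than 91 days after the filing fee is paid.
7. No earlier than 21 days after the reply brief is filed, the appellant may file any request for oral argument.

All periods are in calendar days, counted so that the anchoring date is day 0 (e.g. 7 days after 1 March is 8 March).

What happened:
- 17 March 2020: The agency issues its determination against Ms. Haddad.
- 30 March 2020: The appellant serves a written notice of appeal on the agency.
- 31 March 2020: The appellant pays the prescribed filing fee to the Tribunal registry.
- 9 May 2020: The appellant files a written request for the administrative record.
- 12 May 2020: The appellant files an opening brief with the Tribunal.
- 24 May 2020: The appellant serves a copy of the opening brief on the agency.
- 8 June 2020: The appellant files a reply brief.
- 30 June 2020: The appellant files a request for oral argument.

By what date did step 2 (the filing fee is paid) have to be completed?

Step 2 runs from 30 March 2020, when the notice of appeal is served. 16 days after 30 March 2020 is 15 April 2020.

15 April 2020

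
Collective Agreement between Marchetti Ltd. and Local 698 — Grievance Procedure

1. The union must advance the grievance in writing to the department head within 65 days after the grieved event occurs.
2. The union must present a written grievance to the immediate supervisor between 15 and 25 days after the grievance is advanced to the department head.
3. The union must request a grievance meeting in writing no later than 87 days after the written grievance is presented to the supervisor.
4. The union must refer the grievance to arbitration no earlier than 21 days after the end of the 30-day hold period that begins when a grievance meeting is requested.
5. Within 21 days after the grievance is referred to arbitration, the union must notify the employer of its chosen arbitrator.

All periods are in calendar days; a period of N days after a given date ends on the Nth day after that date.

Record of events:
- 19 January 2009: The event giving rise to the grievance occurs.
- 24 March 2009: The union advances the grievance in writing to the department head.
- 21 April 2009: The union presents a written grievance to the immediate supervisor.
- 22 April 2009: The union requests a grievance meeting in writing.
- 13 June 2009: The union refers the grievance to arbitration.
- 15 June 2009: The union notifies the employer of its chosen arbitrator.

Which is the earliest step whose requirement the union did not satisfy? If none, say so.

(1) due by 19 January 2009 + 65 days = 25 March 2009; done 24 March 2009 — timely.
(2) the permitted window runs from 24 March 2009 + 15 = 8 April 2009 to 24 March 2009 + 25 = 18 April 2009; done 21 April 2009 — 3 days after the window closed.

Step 2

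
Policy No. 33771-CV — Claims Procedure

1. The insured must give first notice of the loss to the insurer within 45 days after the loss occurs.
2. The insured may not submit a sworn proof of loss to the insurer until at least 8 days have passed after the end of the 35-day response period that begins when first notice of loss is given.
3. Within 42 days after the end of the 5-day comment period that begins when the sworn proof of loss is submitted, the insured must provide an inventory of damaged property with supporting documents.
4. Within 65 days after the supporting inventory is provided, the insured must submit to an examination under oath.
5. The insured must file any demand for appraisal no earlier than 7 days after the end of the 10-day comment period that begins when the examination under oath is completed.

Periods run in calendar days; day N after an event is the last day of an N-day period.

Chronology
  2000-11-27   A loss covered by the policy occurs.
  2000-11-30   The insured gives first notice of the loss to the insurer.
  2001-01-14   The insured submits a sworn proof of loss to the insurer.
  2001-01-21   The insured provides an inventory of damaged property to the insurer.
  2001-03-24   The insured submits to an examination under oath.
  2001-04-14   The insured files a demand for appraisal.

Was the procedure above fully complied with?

Step 1 — counting 45 days from 2000-11-27 (when the loss occurs) gives a deadline of 2001-01-11; 2000-11-30 is within that limit.
Step 2 — must wait 8 days from 2001-01-04 (end of the 35-day response period, which began when first notice of loss is given on 2000-11-30), so not before 2001-01-12; 2001-01-14 is on or after that date.
Step 3 — counting 42 days from 2001-01-19 (end of the 5-day comment period, which began when the sworn proof of loss is submitted on 2001-01-14) gives a deadline of 2001-03-02; 2001-01-21 is within that limit.
Step 4 — counting 65 days from 2001-01-21 (when the supporting inventory is provided) gives a deadline of 2001-03-27; completed 2001-03-24, before the deadline.
Step 5 — must wait 7 days from 2001-04-03 (end of the 10-day comment period, which began when the examination under oath is completed on 2001-03-24), so not before 2001-04-10; done 2001-04-14, after the minimum wait.

Yes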